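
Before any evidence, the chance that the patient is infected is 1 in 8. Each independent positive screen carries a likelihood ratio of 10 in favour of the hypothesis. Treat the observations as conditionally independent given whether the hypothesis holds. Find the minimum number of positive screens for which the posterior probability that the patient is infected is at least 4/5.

2

Prior odds = 0.125/0.875 = 1/7.
Likelihood ratio per positive screen = 10.
Target posterior odds = 0.8/0.2 = 4.
Need (1/7) × 10ⁿ ≥ 4, i.e. 10ⁿ ≥ 28.
10¹ = 10 falls short of 28 but 10² = 100 reaches it, so n = 2.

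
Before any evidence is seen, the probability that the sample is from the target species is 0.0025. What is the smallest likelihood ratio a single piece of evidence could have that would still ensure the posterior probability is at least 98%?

Prior odds = 0.0025/0.9975 = 1/399.
Target odds = 0.98/0.02 = 49.
Required Bayes factor = 49 ÷ (1/399) = 19551.

19551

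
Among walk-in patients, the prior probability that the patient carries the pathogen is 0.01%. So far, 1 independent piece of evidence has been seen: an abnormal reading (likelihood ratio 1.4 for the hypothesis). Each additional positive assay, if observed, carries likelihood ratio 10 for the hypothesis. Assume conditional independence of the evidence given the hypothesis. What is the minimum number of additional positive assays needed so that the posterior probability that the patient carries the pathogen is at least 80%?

Prior odds = 0.0001/0.9999 = 1/9999.
Bayes factor of the evidence already in hand = 1.4.
Odds after that evidence = (1/9999) × 1.4 = 7/49995.
Target odds = 0.8/0.2 = 4.
Need 10ⁿ ≥ 4 ÷ (7/49995) = 199980/7.
10⁴ = 10000 falls short of 199980/7 but 10⁵ = 100000 reaches it, so n = 5.

5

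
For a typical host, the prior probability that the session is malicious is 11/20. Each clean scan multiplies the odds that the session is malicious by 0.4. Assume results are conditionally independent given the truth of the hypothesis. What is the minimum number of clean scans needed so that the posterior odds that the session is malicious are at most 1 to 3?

Prior odds = 0.55/0.45 = 11/9.
Likelihood ratio per clean scan = 0.4.
Target odds = 1/3.
Require 0.4ⁿ ≤ 1/3 ÷ (11/9) = 3/11.
0.4¹ = 0.4 is still above 3/11 but 0.4² = 0.16 is at or below it, so n = 2.

2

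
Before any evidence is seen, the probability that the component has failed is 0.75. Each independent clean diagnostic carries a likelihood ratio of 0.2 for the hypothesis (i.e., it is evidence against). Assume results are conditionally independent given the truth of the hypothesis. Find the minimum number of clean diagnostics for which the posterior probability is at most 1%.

Prior odds: 0.75 ÷ 0.25 = 3.
Likelihood ratio per clean diagnostic = 0.2.
Target posterior odds = 0.01/0.99 = 1/99.
Require 0.2ⁿ ≤ 1/99 ÷ 3 = 1/297.
0.2³ = 0.008 is still above 1/297 but 0.2⁴ = 0.0016 is at or below it, so n = 4.

4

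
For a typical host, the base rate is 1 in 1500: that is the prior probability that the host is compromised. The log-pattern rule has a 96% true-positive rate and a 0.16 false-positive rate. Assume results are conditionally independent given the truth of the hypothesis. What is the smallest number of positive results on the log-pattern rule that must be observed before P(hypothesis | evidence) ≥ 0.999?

8

Prior odds = (1/1500)/(1499/1500) = 1/1499.
Likelihood ratio of a positive result = 0.96/0.16 = 6.
Target odds: 0.999 ÷ 0.001 = 999.
Need (1/1499) × 6ⁿ ≥ 999, i.e. 6ⁿ ≥ 1497501.
6⁷ = 279936 falls short of 1497501 but 6⁸ = 1679616 reaches it, so n = 8.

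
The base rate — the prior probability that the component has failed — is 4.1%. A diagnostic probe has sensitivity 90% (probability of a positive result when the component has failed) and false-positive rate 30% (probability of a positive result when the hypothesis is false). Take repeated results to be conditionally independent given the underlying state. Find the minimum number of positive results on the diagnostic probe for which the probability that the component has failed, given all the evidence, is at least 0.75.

4

Prior odds: 0.041 ÷ 0.959 = 41/959.
Likelihood ratio of a positive result = 0.9/0.3 = 3.
Target posterior odds = 0.75/0.25 = 3.
Need (41/959) × 3ⁿ ≥ 3, i.e. 3ⁿ ≥ 2877/41.
3³ = 27 falls short of 2877/41 but 3⁴ = 81 reaches it, so n = 4.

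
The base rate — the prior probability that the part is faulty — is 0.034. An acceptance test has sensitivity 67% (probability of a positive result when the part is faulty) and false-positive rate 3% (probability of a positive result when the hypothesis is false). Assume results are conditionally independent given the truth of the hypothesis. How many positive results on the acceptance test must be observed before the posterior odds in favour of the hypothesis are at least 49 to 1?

Prior odds: 0.034 ÷ 0.966 = 17/483.
Likelihood ratio of a positive result = 0.67/0.03 = 67/3.
Target odds = 49.
Need (17/483) × (67/3)ⁿ ≥ 49, i.e. (67/3)ⁿ ≥ 23667/17.
(67/3)² = 4489/9 falls short of 23667/17 but (67/3)³ = 300763/27 reaches it, so n = 3.

3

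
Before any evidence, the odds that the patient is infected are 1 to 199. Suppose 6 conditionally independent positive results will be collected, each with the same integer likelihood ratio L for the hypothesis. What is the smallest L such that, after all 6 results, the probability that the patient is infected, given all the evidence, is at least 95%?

Prior odds = 1/199.
Target odds = 0.95/0.05 = 19.
Need L⁶ ≥ 19 ÷ (1/199) = 3781.
3⁶ = 729 < 3781 ≤ 4096 = 4⁶, so L = 4.

4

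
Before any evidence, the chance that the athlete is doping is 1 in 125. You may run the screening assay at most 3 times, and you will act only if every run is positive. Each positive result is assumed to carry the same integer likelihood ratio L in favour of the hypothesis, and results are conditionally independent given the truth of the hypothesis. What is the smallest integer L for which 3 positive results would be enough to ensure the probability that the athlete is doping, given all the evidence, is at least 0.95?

14

Prior odds = 0.008/0.992 = 1/124.
Target odds = 0.95/0.05 = 19.
Need L³ ≥ 19 ÷ (1/124) = 2356.
13³ = 2197 < 2356 ≤ 2744 = 14³, so L = 14.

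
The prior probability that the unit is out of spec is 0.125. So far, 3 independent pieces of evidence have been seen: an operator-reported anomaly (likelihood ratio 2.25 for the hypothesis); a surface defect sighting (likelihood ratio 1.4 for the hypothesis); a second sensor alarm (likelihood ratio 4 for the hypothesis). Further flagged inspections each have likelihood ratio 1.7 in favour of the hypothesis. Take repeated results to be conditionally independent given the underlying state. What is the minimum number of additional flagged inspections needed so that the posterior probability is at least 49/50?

Prior odds = 0.125/0.875 = 1/7.
Combined Bayes factor of the evidence already in hand = 2.25 × 1.4 × 4 = 12.6.
Odds after that evidence = (1/7) × 12.6 = 1.8.
Target odds = 0.98/0.02 = 49.
Need 1.7ⁿ ≥ 49 ÷ 1.8 = 245/9.
1.7⁶ = 24137569/1000000 falls short of 245/9 but 1.7⁷ = 410338673/10000000 reaches it, so n = 7.

7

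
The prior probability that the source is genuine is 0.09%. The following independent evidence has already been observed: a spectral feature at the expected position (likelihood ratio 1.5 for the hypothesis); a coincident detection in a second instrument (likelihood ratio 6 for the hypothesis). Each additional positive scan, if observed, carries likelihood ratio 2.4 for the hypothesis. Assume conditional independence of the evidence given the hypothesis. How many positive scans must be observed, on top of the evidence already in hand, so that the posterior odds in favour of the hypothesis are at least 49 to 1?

Prior odds = 0.0009/0.9991 = 9/9991.
Combined Bayes factor of the evidence already in hand = 1.5 × 6 = 9.
Odds after that evidence = (9/9991) × 9 = 81/9991.
Target odds = 49.
Need 2.4ⁿ ≥ 49 ÷ (81/9991) = 489559/81.
2.4⁹ ≈2641.81 falls short of 489559/81 but 2.4¹⁰ ≈6340.34 reaches it, so n = 10.

10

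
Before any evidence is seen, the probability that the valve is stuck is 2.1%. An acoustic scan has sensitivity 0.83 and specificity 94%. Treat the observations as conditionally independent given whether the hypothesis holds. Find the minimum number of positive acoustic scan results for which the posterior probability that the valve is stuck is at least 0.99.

4

Prior odds: 0.021 ÷ 0.979 = 21/979.
False-positive rate = 1 − 0.94 = 0.06; likelihood ratio of a positive = 0.83/0.06 = 83/6.
Target odds: 0.99 ÷ 0.01 = 99.
Need (21/979) × (83/6)ⁿ ≥ 99, i.e. (83/6)ⁿ ≥ 32307/7.
(83/6)³ = 571787/216 falls short of 32307/7 but (83/6)⁴ = 47458321/1296 reaches it, so n = 4.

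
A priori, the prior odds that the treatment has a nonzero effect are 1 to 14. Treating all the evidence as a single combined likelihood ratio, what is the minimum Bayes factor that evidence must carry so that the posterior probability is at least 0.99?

Prior odds = 1/14.
Target odds = 0.99/0.01 = 99.
Required Bayes factor = 99 ÷ (1/14) = 1386.

1386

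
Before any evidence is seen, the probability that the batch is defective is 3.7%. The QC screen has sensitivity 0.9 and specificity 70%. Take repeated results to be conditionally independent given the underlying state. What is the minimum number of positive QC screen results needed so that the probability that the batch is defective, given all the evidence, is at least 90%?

Prior odds = 0.037/0.963 = 37/963.
False-positive rate = 1 − 0.7 = 0.3; likelihood ratio of a positive = 0.9/0.3 = 3.
Target odds: 0.9 ÷ 0.1 = 9.
Need (37/963) × 3ⁿ ≥ 9, i.e. 3ⁿ ≥ 8667/37.
3⁴ = 81 falls short of 8667/37 but 3⁵ = 243 reaches it, so n = 5.

5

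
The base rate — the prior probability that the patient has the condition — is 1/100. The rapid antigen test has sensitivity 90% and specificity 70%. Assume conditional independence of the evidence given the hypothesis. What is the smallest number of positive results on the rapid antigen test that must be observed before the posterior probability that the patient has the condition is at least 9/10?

7

Prior odds: 0.01 ÷ 0.99 = 1/99.
False-positive rate = 1 − 0.7 = 0.3; likelihood ratio of a positive = 0.9/0.3 = 3.
Target posterior odds = 0.9/0.1 = 9.
Require 3ⁿ ≥ 9 ÷ (1/99) = 891.
3⁶ = 729 falls short of 891 but 3⁷ = 2187 reaches it, so n = 7.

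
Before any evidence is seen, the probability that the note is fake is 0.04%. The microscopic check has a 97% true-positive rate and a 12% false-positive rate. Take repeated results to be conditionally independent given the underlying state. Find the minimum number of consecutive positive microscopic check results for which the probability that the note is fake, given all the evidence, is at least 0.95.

Prior odds: 0.0004 ÷ 0.9996 = 1/2499.
Likelihood ratio of a positive result = 0.97/0.12 = 97/12.
Target posterior odds = 0.95/0.05 = 19.
Require (97/12)ⁿ ≥ 19 ÷ (1/2499) = 47481.
(97/12)⁵ ≈34510.6 falls short of 47481 but (97/12)⁶ ≈278961 reaches it, so n = 6.

6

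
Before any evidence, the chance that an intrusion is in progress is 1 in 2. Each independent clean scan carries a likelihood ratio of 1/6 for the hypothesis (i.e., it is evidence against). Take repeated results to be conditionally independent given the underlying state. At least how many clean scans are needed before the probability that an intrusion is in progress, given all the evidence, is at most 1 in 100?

3

Prior odds: 0.5 ÷ 0.5 = 1.
Likelihood ratio per clean scan = 1/6.
Target odds: 0.01 ÷ 0.99 = 1/99.
Need 1 × (1/6)ⁿ ≤ 1/99, i.e. (1/6)ⁿ ≤ 1/99.
(1/6)² = 1/36 is still above 1/99 but (1/6)³ = 1/216 is at or below it, so n = 3.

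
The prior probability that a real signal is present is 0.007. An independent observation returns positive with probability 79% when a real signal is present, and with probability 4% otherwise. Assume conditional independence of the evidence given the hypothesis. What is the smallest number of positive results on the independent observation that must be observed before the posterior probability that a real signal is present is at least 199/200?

Prior odds: 0.007 ÷ 0.993 = 7/993.
Likelihood ratio of a positive result = 0.79/0.04 = 19.75.
Target posterior odds = 0.995/0.005 = 199.
Require 19.75ⁿ ≥ 199 ÷ (7/993) = 197607/7.
19.75³ = 7703.734375 falls short of 197607/7 but 19.75⁴ = 38950081/256 reaches it, so n = 4.

4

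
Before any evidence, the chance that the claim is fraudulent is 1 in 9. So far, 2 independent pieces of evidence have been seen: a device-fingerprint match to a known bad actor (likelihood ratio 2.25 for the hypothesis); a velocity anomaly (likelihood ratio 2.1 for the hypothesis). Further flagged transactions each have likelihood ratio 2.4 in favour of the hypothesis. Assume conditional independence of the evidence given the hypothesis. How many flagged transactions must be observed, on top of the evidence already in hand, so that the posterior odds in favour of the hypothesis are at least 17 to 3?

3

Prior odds = (1/9)/(8/9) = 0.125.
Combined Bayes factor of the evidence already in hand = 2.25 × 2.1 = 4.725.
Odds after that evidence = 0.125 × 4.725 = 0.590625.
Target odds = 17/3.
Need 2.4ⁿ ≥ 17/3 ÷ 0.590625 = 5440/567.
2.4² = 5.76 falls short of 5440/567 but 2.4³ = 13.824 reaches it, so n = 3.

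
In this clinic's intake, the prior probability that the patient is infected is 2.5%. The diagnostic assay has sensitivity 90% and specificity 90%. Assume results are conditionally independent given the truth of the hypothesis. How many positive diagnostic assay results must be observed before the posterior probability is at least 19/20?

4

Prior odds = 0.025/0.975 = 1/39.
False-positive rate = 1 − 0.9 = 0.1; likelihood ratio of a positive = 0.9/0.1 = 9.
Target odds: 0.95 ÷ 0.05 = 19.
Need (1/39) × 9ⁿ ≥ 19, i.e. 9ⁿ ≥ 741.
9³ = 729 falls short of 741 but 9⁴ = 6561 reaches it, so n = 4.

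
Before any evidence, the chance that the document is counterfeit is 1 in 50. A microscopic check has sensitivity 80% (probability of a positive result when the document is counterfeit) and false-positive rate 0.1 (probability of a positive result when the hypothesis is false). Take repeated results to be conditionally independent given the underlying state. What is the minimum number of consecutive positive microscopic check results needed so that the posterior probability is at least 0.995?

Prior odds: 0.02 ÷ 0.98 = 1/49.
Likelihood ratio of a positive result = 0.8/0.1 = 8.
Target odds: 0.995 ÷ 0.005 = 199.
Need (1/49) × 8ⁿ ≥ 199, i.e. 8ⁿ ≥ 9751.
8⁴ = 4096 falls short of 9751 but 8⁵ = 32768 reaches it, so n = 5.

5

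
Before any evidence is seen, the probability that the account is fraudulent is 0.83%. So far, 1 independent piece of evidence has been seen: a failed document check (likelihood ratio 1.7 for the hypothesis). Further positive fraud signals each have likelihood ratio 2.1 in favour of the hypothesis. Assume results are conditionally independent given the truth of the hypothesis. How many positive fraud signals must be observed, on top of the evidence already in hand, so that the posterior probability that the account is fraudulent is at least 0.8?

Prior odds = 0.0083/0.9917 = 83/9917.
Bayes factor of the evidence already in hand = 1.7.
Odds after that evidence = (83/9917) × 1.7 = 1411/99170.
Target odds = 0.8/0.2 = 4.
Need 2.1ⁿ ≥ 4 ÷ (1411/99170) = 396680/1411.
2.1⁷ ≈180.109 falls short of 396680/1411 but 2.1⁸ ≈378.229 reaches it, so n = 8.

8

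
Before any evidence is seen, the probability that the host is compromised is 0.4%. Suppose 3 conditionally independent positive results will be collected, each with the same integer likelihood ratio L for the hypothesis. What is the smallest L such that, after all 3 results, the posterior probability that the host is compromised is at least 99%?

30

Prior odds = 0.004/0.996 = 1/249.
Target odds = 0.99/0.01 = 99.
Need L³ ≥ 99 ÷ (1/249) = 24651.
29³ = 24389 < 24651 ≤ 27000 = 30³, so L = 30.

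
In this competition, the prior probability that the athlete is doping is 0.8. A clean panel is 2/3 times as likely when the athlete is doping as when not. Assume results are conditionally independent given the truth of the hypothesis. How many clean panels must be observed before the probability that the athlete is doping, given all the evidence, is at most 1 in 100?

15

Prior odds = 0.8/0.2 = 4.
Likelihood ratio per clean panel = 2/3.
Target odds: 0.01 ÷ 0.99 = 1/99.
Require (2/3)ⁿ ≤ 1/99 ÷ 4 = 1/396.
(2/3)¹⁴ = 16384/4782969 is still above 1/396 but (2/3)¹⁵ = 32768/14348907 is at or below it, so n = 15.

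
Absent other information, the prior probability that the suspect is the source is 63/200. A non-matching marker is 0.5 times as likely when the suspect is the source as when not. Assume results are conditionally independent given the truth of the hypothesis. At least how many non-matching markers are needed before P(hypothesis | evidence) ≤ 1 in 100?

Prior odds: 0.315 ÷ 0.685 = 63/137.
Likelihood ratio per non-matching marker = 0.5.
Target odds: 0.01 ÷ 0.99 = 1/99.
Need (63/137) × 0.5ⁿ ≤ 1/99, i.e. 0.5ⁿ ≤ 137/6237.
0.5⁵ = 0.03125 is still above 137/6237 but 0.5⁶ = 0.015625 is at or below it, so n = 6.

6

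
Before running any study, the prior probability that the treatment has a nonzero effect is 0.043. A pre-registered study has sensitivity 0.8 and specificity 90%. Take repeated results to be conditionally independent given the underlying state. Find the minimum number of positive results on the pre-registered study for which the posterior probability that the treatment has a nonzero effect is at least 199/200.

Prior odds: 0.043 ÷ 0.957 = 43/957.
False-positive rate = 1 − 0.9 = 0.1; likelihood ratio of a positive = 0.8/0.1 = 8.
Target odds: 0.995 ÷ 0.005 = 199.
Need (43/957) × 8ⁿ ≥ 199, i.e. 8ⁿ ≥ 190443/43.
8⁴ = 4096 falls short of 190443/43 but 8⁵ = 32768 reaches it, so n = 5.

5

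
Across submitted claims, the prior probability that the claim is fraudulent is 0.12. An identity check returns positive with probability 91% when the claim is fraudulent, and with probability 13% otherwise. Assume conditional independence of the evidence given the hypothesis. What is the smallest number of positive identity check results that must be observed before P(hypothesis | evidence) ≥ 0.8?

2

Prior odds: 0.12 ÷ 0.88 = 3/22.
Likelihood ratio of a positive result = 0.91/0.13 = 7.
Target posterior odds = 0.8/0.2 = 4.
Need (3/22) × 7ⁿ ≥ 4, i.e. 7ⁿ ≥ 88/3.
7¹ = 7 falls short of 88/3 but 7² = 49 reaches it, so n = 2.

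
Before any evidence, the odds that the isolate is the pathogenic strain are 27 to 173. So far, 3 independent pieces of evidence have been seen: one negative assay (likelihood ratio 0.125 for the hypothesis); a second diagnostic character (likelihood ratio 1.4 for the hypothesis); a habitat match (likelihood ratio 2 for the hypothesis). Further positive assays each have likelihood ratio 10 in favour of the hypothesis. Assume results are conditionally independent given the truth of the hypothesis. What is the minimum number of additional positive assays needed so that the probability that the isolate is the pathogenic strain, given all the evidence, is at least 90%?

Prior odds = 27/173.
Combined Bayes factor of the evidence already in hand = 0.125 × 1.4 × 2 = 0.35.
Odds after that evidence = (27/173) × 0.35 = 189/3460.
Target odds = 0.9/0.1 = 9.
Need 10ⁿ ≥ 9 ÷ (189/3460) = 3460/21.
10² = 100 falls short of 3460/21 but 10³ = 1000 reaches it, so n = 3.

3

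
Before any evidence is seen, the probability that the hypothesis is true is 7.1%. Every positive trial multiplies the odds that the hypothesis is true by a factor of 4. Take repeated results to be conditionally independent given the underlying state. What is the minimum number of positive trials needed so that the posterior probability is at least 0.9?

4

Prior odds = 0.071/0.929 = 71/929.
Likelihood ratio per positive trial = 4.
Target odds: 0.9 ÷ 0.1 = 9.
Require 4ⁿ ≥ 9 ÷ (71/929) = 8361/71.
4³ = 64 falls short of 8361/71 but 4⁴ = 256 reaches it, so n = 4.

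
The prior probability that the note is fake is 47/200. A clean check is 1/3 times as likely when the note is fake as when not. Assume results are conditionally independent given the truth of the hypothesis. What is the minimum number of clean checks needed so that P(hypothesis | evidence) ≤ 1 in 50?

Prior odds: 0.235 ÷ 0.765 = 47/153.
Likelihood ratio per clean check = 1/3.
Target posterior odds = 0.02/0.98 = 1/49.
Need (47/153) × (1/3)ⁿ ≤ 1/49, i.e. (1/3)ⁿ ≤ 153/2303.
(1/3)² = 1/9 is still above 153/2303 but (1/3)³ = 1/27 is at or below it, so n = 3.

3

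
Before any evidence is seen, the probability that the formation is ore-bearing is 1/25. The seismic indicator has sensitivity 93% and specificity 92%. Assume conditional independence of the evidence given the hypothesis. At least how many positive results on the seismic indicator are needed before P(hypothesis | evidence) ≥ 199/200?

4

Prior odds: 0.04 ÷ 0.96 = 1/24.
False-positive rate = 1 − 0.92 = 0.08; likelihood ratio of a positive = 0.93/0.08 = 11.625.
Target odds: 0.995 ÷ 0.005 = 199.
Need (1/24) × 11.625ⁿ ≥ 199, i.e. 11.625ⁿ ≥ 4776.
11.625³ = 804357/512 falls short of 4776 but 11.625⁴ = 74805201/4096 reaches it, so n = 4.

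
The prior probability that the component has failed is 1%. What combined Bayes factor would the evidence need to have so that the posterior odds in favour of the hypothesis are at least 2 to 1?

198

Prior odds = 0.01/0.99 = 1/99.
Target odds = 2.
Required Bayes factor = 2 ÷ (1/99) = 198.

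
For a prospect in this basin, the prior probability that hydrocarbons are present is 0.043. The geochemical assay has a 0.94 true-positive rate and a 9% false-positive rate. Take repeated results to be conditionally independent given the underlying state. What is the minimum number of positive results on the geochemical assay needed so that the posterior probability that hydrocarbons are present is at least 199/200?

4

Prior odds: 0.043 ÷ 0.957 = 43/957.
Likelihood ratio of a positive result = 0.94/0.09 = 94/9.
Target posterior odds = 0.995/0.005 = 199.
Need (43/957) × (94/9)ⁿ ≥ 199, i.e. (94/9)ⁿ ≥ 190443/43.
(94/9)³ = 830584/729 falls short of 190443/43 but (94/9)⁴ = 78074896/6561 reaches it, so n = 4.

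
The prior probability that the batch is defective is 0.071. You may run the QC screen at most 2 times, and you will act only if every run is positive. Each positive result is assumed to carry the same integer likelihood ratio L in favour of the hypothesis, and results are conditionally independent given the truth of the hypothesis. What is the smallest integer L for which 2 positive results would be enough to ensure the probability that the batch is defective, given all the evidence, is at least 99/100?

36

Prior odds = 0.071/0.929 = 71/929.
Target odds = 0.99/0.01 = 99.
Need L² ≥ 99 ÷ (71/929) = 91971/71.
35² = 1225 < 91971/71 ≤ 1296 = 36², so L = 36.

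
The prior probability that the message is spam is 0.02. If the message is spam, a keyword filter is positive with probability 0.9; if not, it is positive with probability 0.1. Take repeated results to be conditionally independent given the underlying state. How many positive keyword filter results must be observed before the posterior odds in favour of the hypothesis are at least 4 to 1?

Prior odds: 0.02 ÷ 0.98 = 1/49.
Likelihood ratio of a positive = 0.9/0.1 = 9.
Target odds = 4.
Need (1/49) × 9ⁿ ≥ 4, i.e. 9ⁿ ≥ 196.
9² = 81 falls short of 196 but 9³ = 729 reaches it, so n = 3.

3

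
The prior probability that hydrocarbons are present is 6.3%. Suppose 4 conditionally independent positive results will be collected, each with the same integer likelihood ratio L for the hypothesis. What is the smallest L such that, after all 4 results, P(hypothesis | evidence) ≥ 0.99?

Prior odds = 0.063/0.937 = 63/937.
Target odds = 0.99/0.01 = 99.
Need L⁴ ≥ 99 ÷ (63/937) = 10307/7.
6⁴ = 1296 < 10307/7 ≤ 2401 = 7⁴, so L = 7.

7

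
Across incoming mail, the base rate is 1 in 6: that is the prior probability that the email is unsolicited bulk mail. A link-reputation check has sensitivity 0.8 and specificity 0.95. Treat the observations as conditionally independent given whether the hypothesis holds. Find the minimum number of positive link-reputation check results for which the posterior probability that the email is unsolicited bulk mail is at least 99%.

3

Prior odds = (1/6)/(5/6) = 0.2.
False-positive rate = 1 − 0.95 = 0.05; likelihood ratio of a positive = 0.8/0.05 = 16.
Target posterior odds = 0.99/0.01 = 99.
Require 16ⁿ ≥ 99 ÷ 0.2 = 495.
16² = 256 falls short of 495 but 16³ = 4096 reaches it, so n = 3.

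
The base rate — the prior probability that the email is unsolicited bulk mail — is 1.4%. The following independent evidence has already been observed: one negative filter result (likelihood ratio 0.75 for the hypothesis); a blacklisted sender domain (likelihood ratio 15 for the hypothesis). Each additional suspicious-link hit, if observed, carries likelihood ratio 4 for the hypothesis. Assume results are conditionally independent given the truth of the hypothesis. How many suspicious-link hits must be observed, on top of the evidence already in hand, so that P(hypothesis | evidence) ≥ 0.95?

Prior odds = 0.014/0.986 = 7/493.
Combined Bayes factor of the evidence already in hand = 0.75 × 15 = 11.25.
Odds after that evidence = (7/493) × 11.25 = 315/1972.
Target odds = 0.95/0.05 = 19.
Need 4ⁿ ≥ 19 ÷ (315/1972) = 37468/315.
4³ = 64 falls short of 37468/315 but 4⁴ = 256 reaches it, so n = 4.

4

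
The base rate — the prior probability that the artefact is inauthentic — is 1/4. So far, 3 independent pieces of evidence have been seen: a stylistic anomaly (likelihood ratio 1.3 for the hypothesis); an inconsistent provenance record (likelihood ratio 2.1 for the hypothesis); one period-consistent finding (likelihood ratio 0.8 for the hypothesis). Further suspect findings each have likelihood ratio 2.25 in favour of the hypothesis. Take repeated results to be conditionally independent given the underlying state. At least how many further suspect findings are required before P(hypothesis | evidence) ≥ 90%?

4

Prior odds = 0.25/0.75 = 1/3.
Combined Bayes factor of the evidence already in hand = 1.3 × 2.1 × 0.8 = 2.184.
Odds after that evidence = (1/3) × 2.184 = 0.728.
Target odds = 0.9/0.1 = 9.
Need 2.25ⁿ ≥ 9 ÷ 0.728 = 1125/91.
2.25³ = 11.390625 falls short of 1125/91 but 2.25⁴ = 25.62890625 reaches it, so n = 4.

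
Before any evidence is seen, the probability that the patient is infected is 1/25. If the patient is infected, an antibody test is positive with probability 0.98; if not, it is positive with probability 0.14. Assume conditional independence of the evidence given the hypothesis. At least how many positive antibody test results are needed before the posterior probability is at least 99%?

Prior odds: 0.04 ÷ 0.96 = 1/24.
Likelihood ratio of a positive = 0.98/0.14 = 7.
Target odds: 0.99 ÷ 0.01 = 99.
Need (1/24) × 7ⁿ ≥ 99, i.e. 7ⁿ ≥ 2376.
7³ = 343 falls short of 2376 but 7⁴ = 2401 reaches it, so n = 4.

4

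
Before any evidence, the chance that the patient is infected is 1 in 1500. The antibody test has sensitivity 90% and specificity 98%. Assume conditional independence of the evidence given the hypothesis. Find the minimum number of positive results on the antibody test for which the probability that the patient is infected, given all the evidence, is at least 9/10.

3

Prior odds: (1/1500) ÷ (1499/1500) = 1/1499.
False-positive rate = 1 − 0.98 = 0.02; likelihood ratio of a positive = 0.9/0.02 = 45.
Target posterior odds = 0.9/0.1 = 9.
Require 45ⁿ ≥ 9 ÷ (1/1499) = 13491.
45² = 2025 falls short of 13491 but 45³ = 91125 reaches it, so n = 3.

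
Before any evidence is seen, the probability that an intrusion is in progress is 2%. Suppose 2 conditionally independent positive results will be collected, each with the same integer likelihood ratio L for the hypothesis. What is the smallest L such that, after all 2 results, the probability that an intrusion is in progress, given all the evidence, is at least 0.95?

Prior odds = 0.02/0.98 = 1/49.
Target odds = 0.95/0.05 = 19.
Need L² ≥ 19 ÷ (1/49) = 931.
30² = 900 < 931 ≤ 961 = 31², so L = 31.

31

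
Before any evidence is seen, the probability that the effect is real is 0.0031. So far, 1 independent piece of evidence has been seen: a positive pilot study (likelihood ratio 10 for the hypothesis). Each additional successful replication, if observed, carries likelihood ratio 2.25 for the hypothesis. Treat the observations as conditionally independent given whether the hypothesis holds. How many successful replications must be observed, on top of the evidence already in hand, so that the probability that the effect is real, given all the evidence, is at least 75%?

Prior odds = 0.0031/0.9969 = 31/9969.
Bayes factor of the evidence already in hand = 10.
Odds after that evidence = (31/9969) × 10 = 310/9969.
Target odds = 0.75/0.25 = 3.
Need 2.25ⁿ ≥ 3 ÷ (310/9969) = 29907/310.
2.25⁵ = 59049/1024 falls short of 29907/310 but 2.25⁶ = 531441/4096 reaches it, so n = 6.

6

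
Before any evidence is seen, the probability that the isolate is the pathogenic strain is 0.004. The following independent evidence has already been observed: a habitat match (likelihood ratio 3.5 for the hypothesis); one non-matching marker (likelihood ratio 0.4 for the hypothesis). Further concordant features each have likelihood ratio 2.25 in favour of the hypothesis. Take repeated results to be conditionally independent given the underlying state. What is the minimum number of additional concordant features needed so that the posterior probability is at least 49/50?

Prior odds = 0.004/0.996 = 1/249.
Combined Bayes factor of the evidence already in hand = 3.5 × 0.4 = 1.4.
Odds after that evidence = (1/249) × 1.4 = 7/1245.
Target odds = 0.98/0.02 = 49.
Need 2.25ⁿ ≥ 49 ÷ (7/1245) = 8715.
2.25¹¹ ≈7481.83 falls short of 8715 but 2.25¹² ≈16834.1 reaches it, so n = 12.

12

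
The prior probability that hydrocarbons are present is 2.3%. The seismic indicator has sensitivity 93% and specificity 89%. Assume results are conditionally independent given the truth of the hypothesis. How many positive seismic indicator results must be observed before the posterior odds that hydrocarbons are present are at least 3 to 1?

Prior odds: 0.023 ÷ 0.977 = 23/977.
False-positive rate = 1 − 0.89 = 0.11; likelihood ratio of a positive = 0.93/0.11 = 93/11.
Target odds = 3.
Require (93/11)ⁿ ≥ 3 ÷ (23/977) = 2931/23.
(93/11)² = 8649/121 falls short of 2931/23 but (93/11)³ = 804357/1331 reaches it, so n = 3.

3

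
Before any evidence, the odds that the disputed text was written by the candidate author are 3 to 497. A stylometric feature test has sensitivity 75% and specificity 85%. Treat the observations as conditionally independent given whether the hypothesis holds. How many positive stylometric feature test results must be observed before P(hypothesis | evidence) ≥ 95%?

6

Prior odds = 3/497.
False-positive rate = 1 − 0.85 = 0.15; likelihood ratio of a positive = 0.75/0.15 = 5.
Target odds: 0.95 ÷ 0.05 = 19.
Require 5ⁿ ≥ 19 ÷ (3/497) = 9443/3.
5⁵ = 3125 falls short of 9443/3 but 5⁶ = 15625 reaches it, so n = 6.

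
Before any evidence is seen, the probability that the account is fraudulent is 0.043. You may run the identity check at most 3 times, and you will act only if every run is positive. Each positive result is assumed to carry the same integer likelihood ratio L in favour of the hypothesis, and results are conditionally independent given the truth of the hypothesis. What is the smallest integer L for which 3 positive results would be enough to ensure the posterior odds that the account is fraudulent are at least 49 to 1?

Prior odds = 0.043/0.957 = 43/957.
Target odds = 49.
Need L³ ≥ 49 ÷ (43/957) = 46893/43.
10³ = 1000 < 46893/43 ≤ 1331 = 11³, so L = 11.

11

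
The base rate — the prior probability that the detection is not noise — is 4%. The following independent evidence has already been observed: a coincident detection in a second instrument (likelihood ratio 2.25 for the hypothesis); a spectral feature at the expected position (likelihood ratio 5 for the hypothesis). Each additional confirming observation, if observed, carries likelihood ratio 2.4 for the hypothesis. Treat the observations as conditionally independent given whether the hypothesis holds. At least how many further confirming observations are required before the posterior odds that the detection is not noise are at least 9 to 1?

4

Prior odds = 0.04/0.96 = 1/24.
Combined Bayes factor of the evidence already in hand = 2.25 × 5 = 11.25.
Odds after that evidence = (1/24) × 11.25 = 0.46875.
Target odds = 9.
Need 2.4ⁿ ≥ 9 ÷ 0.46875 = 19.2.
2.4³ = 13.824 falls short of 19.2 but 2.4⁴ = 33.1776 reaches it, so n = 4.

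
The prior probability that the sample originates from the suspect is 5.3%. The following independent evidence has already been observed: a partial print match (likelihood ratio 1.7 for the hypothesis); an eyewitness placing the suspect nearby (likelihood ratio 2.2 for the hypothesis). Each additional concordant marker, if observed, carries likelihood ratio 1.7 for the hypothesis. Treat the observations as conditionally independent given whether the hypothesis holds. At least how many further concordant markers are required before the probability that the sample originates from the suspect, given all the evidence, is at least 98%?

11

Prior odds = 0.053/0.947 = 53/947.
Combined Bayes factor of the evidence already in hand = 1.7 × 2.2 = 3.74.
Odds after that evidence = (53/947) × 3.74 = 9911/47350.
Target odds = 0.98/0.02 = 49.
Need 1.7ⁿ ≥ 49 ÷ (9911/47350) = 2320150/9911.
1.7¹⁰ ≈201.599 falls short of 2320150/9911 but 1.7¹¹ ≈342.719 reaches it, so n = 11.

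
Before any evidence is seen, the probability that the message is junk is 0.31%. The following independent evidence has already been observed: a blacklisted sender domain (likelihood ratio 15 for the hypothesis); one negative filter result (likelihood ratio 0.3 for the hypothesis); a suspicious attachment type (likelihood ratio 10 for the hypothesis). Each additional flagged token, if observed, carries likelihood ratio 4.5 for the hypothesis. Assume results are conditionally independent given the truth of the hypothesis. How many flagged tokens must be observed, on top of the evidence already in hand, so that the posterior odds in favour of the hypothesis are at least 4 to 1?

Prior odds = 0.0031/0.9969 = 31/9969.
Combined Bayes factor of the evidence already in hand = 15 × 0.3 × 10 = 45.
Odds after that evidence = (31/9969) × 45 = 465/3323.
Target odds = 4.
Need 4.5ⁿ ≥ 4 ÷ (465/3323) = 13292/465.
4.5² = 20.25 falls short of 13292/465 but 4.5³ = 91.125 reaches it, so n = 3.

3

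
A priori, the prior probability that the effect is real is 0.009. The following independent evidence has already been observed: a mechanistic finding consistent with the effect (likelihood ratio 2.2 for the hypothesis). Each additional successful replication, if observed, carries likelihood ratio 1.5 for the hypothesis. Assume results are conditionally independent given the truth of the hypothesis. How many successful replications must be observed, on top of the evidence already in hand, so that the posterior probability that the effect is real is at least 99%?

21

Prior odds = 0.009/0.991 = 9/991.
Bayes factor of the evidence already in hand = 2.2.
Odds after that evidence = (9/991) × 2.2 = 99/4955.
Target odds = 0.99/0.01 = 99.
Need 1.5ⁿ ≥ 99 ÷ (99/4955) = 4955.
1.5²⁰ ≈3325.26 falls short of 4955 but 1.5²¹ ≈4987.89 reaches it, so n = 21.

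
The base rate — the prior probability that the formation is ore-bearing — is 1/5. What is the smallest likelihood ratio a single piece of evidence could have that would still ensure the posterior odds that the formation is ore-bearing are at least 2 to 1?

8

Prior odds = 0.2/0.8 = 0.25.
Target odds = 2.
Required Bayes factor = 2 ÷ 0.25 = 8.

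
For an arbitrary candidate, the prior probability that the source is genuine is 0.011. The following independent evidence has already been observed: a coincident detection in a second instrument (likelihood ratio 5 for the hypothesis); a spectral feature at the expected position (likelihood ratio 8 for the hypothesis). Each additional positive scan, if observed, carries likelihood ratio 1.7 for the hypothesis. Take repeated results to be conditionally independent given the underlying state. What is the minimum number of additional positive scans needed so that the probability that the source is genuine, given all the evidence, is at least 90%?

Prior odds = 0.011/0.989 = 11/989.
Combined Bayes factor of the evidence already in hand = 5 × 8 = 40.
Odds after that evidence = (11/989) × 40 = 440/989.
Target odds = 0.9/0.1 = 9.
Need 1.7ⁿ ≥ 9 ÷ (440/989) = 8901/440.
1.7⁵ = 1419857/100000 falls short of 8901/440 but 1.7⁶ = 24137569/1000000 reaches it, so n = 6.

6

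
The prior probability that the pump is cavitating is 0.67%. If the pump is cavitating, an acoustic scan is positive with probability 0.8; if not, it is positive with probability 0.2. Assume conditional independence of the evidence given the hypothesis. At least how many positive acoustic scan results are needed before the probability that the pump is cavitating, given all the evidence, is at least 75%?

5

Prior odds = 0.0067/0.9933 = 67/9933.
Likelihood ratio of a positive = 0.8/0.2 = 4.
Target posterior odds = 0.75/0.25 = 3.
Need (67/9933) × 4ⁿ ≥ 3, i.e. 4ⁿ ≥ 29799/67.
4⁴ = 256 falls short of 29799/67 but 4⁵ = 1024 reaches it, so n = 5.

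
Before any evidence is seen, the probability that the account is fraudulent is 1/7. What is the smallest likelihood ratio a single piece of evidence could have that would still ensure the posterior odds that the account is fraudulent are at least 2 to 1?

Prior odds = (1/7)/(6/7) = 1/6.
Target odds = 2.
Required Bayes factor = 2 ÷ (1/6) = 12.

12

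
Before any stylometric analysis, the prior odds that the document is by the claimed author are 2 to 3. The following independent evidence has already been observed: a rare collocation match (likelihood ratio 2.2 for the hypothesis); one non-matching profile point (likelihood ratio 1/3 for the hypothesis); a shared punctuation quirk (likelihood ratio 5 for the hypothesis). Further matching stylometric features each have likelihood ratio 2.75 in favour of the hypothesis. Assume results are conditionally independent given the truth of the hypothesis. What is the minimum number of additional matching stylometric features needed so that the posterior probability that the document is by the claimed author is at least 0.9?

Prior odds = 2/3.
Combined Bayes factor of the evidence already in hand = 2.2 × (1/3) × 5 = 11/3.
Odds after that evidence = (2/3) × 11/3 = 22/9.
Target odds = 0.9/0.1 = 9.
Need 2.75ⁿ ≥ 9 ÷ (22/9) = 81/22.
2.75¹ = 2.75 falls short of 81/22 but 2.75² = 7.5625 reaches it, so n = 2.

2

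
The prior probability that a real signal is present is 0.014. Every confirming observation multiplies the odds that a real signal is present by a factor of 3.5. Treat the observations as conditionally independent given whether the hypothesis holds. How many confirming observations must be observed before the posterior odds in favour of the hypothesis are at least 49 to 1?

7

Prior odds: 0.014 ÷ 0.986 = 7/493.
Likelihood ratio per confirming observation = 3.5.
Target odds = 49.
Require 3.5ⁿ ≥ 49 ÷ (7/493) = 3451.
3.5⁶ = 1838.265625 falls short of 3451 but 3.5⁷ = 823543/128 reaches it, so n = 7.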